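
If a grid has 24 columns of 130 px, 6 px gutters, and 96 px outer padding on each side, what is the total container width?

3450 px

Adding margins, columns and gutters: 192 + 3120 + 138 = 3450 px.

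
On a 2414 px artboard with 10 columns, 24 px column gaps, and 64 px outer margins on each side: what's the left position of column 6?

1219 px

Subtract both margins: 2414 − 2·64 = 2286 px.
10c + 9·24 = 2286 → 10c = 2070 → c = 207 px.
Column 6 starts at margin + 5·(column + gutter) = 64 + 5·231 = 1219 px.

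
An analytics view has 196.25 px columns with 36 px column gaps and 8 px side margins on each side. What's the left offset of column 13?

2795 px

Column 13 starts at margin + 12·(column + gutter) = 8 + 12·232.25 = 2795 px.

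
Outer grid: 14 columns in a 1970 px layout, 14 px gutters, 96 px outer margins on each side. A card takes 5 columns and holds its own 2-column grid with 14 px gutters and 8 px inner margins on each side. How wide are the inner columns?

298 px

Take off 192 px of margins, leaving 1778 px.
14c + 13·14 = 1778 → 14c = 1596 → c = 114 px.
Span of 5: 5·114 + 4·14 = 570 + 56 = 626 px.
Inner content = 626 − 2·8 = 610 px.
610 − 1·14 = 596; ÷2 gives d = 298 px.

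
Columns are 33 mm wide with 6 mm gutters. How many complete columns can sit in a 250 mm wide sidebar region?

Each extra column adds 33 + 6 = 39 mm.
(250 + 6) / 39 = 6.56, so 6 columns fit.

6 columns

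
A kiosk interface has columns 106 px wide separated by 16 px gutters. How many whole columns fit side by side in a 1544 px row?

12 columns: 12·106 + 11·16 = 1448 px ≤ 1544.
13 columns: 1570 px > 1544. So 12.

12 columns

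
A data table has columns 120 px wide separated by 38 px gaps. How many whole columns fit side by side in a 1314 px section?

8 columns

Each extra column adds 120 + 38 = 158 px.
(1314 + 38) / 158 = 8.56, so 8 columns fit.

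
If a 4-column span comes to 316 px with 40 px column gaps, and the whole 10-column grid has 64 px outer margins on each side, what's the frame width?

Subtracting 3 column gaps of 40 leaves 196 for 4 columns, so c = 49 px.
Frame = 2·64 + 10·49 + 9·40 = 128 + 490 + 360 = 978 px.

978 px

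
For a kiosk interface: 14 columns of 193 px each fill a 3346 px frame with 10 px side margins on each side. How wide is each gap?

48 px

Inside the margins: 3346 − 20 = 3326 px.
14 columns take 14·193 = 2702 px; remaining 624 splits into 13 gaps.
g = 624 / 13 = 48 px.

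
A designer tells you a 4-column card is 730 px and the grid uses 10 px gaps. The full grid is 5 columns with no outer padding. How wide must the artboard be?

730 − 3·10 = 700; ÷4 gives c = 175 px.
Artboard = 5·175 + 4·10 = 875 + 40 = 915 px.

915 px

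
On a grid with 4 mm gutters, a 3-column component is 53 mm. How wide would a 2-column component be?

34 mm

3c + 2·4 = 53 → 3c = 45 → c = 15 mm.
2 columns plus 1 gutter: 30 + 4 = 34 mm.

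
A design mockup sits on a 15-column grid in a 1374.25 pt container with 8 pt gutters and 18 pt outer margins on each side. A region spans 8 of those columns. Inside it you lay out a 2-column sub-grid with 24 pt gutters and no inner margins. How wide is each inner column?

343 pt

Inside the margins: 1374.25 − 36 = 1338.25 pt.
Subtracting 14 gutters of 8 leaves 1226.25 for 15 columns, so c = 81.75 pt.
8 columns plus 7 gutters: 654 + 56 = 710 pt.
Subtracting 1 gutter of 24 leaves 686 for 2 columns, so d = 343 pt.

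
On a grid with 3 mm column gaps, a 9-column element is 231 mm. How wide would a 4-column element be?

101 mm

231 − 8·3 = 207; ÷9 gives c = 23 mm.
4-column span = 4·23 + 3·3 = 101 mm.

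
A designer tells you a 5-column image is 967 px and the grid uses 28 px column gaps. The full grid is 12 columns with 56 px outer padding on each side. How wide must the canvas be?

5c + 4·28 = 967 → 5c = 855 → c = 171 px.
Adding margins, columns and gutters: 112 + 2052 + 308 = 2472 px.

2472 px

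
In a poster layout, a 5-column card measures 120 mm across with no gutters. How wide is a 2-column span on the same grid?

48 mm

With no gutters, each column is 120/5 = 24 mm.
With no gutters, 2 columns span 2·24 = 48 mm.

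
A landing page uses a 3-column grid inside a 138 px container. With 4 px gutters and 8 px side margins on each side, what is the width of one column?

Inside the margins: 138 − 16 = 122 px.
3 columns + 2 gutters: 3c + 2·4 = 122.
3c = 122 − 8 = 114, so c = 38 px.

38 px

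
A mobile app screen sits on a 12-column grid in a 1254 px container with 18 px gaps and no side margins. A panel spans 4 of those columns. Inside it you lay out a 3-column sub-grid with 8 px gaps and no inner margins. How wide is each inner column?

130 px

12c + 11·18 = 1254 → 12c = 1056 → c = 88 px.
Span of 4: 4·88 + 3·18 = 352 + 54 = 406 px.
Subtracting 2 gaps of 8 leaves 390 for 3 columns, so d = 130 px.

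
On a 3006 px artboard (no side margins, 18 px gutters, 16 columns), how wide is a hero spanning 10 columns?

16c + 15·18 = 3006 → 16c = 2736 → c = 171 px.
10 columns plus 9 gutters: 1710 + 162 = 1872 px.

1872 px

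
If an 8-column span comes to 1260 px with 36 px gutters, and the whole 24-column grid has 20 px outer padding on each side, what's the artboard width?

3892 px

Subtracting 7 gutters of 36 leaves 1008 for 8 columns, so c = 126 px.
Adding margins, columns and gutters: 40 + 3024 + 828 = 3892 px.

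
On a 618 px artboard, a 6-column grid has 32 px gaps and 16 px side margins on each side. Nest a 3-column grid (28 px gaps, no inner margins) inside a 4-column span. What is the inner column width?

108 px

Take off 32 px of margins, leaving 586 px.
586 − 5·32 = 426; ÷6 gives c = 71 px.
4-column span = 4·71 + 3·32 = 380 px.
380 − 2·28 = 324; ÷3 gives d = 108 px.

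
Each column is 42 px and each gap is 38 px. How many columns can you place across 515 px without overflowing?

6 columns

Each extra column adds 42 + 38 = 80 px.
(515 + 38) / 80 = 6.91, so 6 columns fit.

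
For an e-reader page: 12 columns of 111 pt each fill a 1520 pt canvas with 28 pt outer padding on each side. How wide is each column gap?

12 pt

Take off 56 pt of margins, leaving 1464 pt.
Columns use 1332 pt, leaving 132 pt across 11 column gaps = 12 pt each.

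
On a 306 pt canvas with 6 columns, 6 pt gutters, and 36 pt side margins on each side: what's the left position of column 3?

Take off 72 pt of margins, leaving 234 pt.
Subtracting 5 gutters of 6 leaves 204 for 6 columns, so c = 34 pt.
Before column 3: the margin + 2 columns + 2 gutters.
Offset = 36 + 2·(34 + 6) = 36 + 80 = 116 pt.

116 pt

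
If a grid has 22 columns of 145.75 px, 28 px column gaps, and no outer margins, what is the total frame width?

Frame = 22·145.75 + 21·28 = 3206.5 + 588 = 3794.5 px.

3794.5 px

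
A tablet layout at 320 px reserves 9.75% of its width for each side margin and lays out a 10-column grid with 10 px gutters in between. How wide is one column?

16.76 px

320 × (1 − 2·9.75%) = 320 × 80.5% = 257.6 px for the columns.
10c + 9·10 = 257.6 → 10c = 167.6 → c = 16.76 px.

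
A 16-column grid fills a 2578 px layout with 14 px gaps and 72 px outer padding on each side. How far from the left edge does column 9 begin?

Take off 144 px of margins, leaving 2434 px.
16c + 15·14 = 2434 → 16c = 2224 → c = 139 px.
Before column 9: the margin + 8 columns + 8 gaps.
Offset = 72 + 8·(139 + 14) = 72 + 1224 = 1296 px.

1296 px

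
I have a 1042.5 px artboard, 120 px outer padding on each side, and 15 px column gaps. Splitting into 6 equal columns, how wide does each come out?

121.25 px

Subtract both margins: 1042.5 − 2·120 = 802.5 px.
802.5 − 5·15 = 727.5; ÷6 gives c = 121.25 px.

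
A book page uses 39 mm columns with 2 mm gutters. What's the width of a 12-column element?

490 mm

Span of 12: 12·39 + 11·2 = 468 + 22 = 490 mm.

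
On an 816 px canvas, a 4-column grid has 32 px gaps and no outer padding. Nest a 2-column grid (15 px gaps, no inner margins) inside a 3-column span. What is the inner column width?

294.5 px

4 columns + 3 gaps: 4c + 3·32 = 816.
4c = 816 − 96 = 720, so c = 180 px.
Span of 3: 3·180 + 2·32 = 540 + 64 = 604 px.
Subtracting 1 gap of 15 leaves 589 for 2 columns, so d = 294.5 px.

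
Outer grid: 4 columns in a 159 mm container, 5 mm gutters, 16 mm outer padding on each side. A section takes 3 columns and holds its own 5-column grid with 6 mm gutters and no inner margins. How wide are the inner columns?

14 mm

Outer content = 159 − 2·16 = 127 mm.
Subtracting 3 gutters of 5 leaves 112 for 4 columns, so c = 28 mm.
3-column span = 3·28 + 2·5 = 94 mm.
5 columns + 4 gutters: 5d + 4·6 = 94.
5d = 94 − 24 = 70, so d = 14 mm.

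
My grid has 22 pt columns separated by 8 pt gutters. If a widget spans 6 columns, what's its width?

6 columns plus 5 gutters: 132 + 40 = 172 pt.

172 pt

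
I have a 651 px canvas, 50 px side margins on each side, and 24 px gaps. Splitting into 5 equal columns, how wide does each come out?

91 px

Subtract both margins: 651 − 2·50 = 551 px.
551 − 4·24 = 455; ÷5 gives c = 91 px.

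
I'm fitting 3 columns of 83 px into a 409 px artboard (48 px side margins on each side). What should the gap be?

32 px

Inside the margins: 409 − 96 = 313 px.
3·83 + 2g = 313 → 2g = 64 → g = 32 px.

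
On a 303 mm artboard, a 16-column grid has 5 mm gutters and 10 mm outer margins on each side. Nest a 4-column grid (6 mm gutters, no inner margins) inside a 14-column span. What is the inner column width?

57.25 mm

Subtract both margins: 303 − 2·10 = 283 mm.
16c + 15·5 = 283 → 16c = 208 → c = 13 mm.
Span of 14: 14·13 + 13·5 = 182 + 65 = 247 mm.
4 columns + 3 gutters: 4d + 3·6 = 247.
4d = 247 − 18 = 229, so d = 57.25 mm.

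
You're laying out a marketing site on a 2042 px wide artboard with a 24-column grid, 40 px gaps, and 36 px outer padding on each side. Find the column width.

43.75 px

Content width = 2042 − 2·36 = 1970 px.
24 columns + 23 gaps: 24c + 23·40 = 1970.
24c = 1970 − 920 = 1050, so c = 43.75 px.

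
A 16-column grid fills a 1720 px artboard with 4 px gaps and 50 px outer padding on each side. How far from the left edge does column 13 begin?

1268 px

Take off 100 px of margins, leaving 1620 px.
1620 − 15·4 = 1560; ÷16 gives c = 97.5 px.
Each column+gutter stride is 101.5 px; 12 of them past the 50 px margin is 50 + 1218 = 1268 px.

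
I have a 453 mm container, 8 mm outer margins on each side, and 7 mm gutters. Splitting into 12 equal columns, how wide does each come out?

30 mm

Inside the margins: 453 − 16 = 437 mm.
12c + 11·7 = 437 → 12c = 360 → c = 30 mm.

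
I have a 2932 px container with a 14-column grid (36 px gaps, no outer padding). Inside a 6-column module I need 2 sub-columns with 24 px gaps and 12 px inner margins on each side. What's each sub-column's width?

Subtracting 13 gaps of 36 leaves 2464 for 14 columns, so c = 176 px.
Span of 6: 6·176 + 5·36 = 1056 + 180 = 1236 px.
Inner content = 1236 − 2·12 = 1212 px.
1212 − 1·24 = 1188; ÷2 gives d = 594 px.

594 px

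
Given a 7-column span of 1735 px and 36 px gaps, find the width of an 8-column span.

1988 px

Subtracting 6 gaps of 36 leaves 1519 for 7 columns, so c = 217 px.
8 columns plus 7 gaps: 1736 + 252 = 1988 px.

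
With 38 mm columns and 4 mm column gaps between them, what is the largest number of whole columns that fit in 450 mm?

10 columns

10 columns: 10·38 + 9·4 = 416 mm ≤ 450.
11 columns: 458 mm > 450. So 10.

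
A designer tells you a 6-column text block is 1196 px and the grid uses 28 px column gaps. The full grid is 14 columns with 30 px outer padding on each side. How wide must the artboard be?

6c + 5·28 = 1196 → 6c = 1056 → c = 176 px.
Adding margins, columns and gutters: 60 + 2464 + 364 = 2888 px.

2888 px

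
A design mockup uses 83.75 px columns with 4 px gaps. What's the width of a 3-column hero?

3-column span = 3·83.75 + 2·4 = 259.25 px.

259.25 px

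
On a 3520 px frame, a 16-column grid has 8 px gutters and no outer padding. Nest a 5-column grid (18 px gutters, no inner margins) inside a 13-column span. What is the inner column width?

3520 − 15·8 = 3400; ÷16 gives c = 212.5 px.
13-column span = 13·212.5 + 12·8 = 2858.5 px.
5 columns + 4 gutters: 5d + 4·18 = 2858.5.
5d = 2858.5 − 72 = 2786.5, so d = 557.3 px.

557.3 px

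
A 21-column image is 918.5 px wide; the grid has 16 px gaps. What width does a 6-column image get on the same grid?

21 columns + 20 gaps: 21c + 20·16 = 918.5.
21c = 918.5 − 320 = 598.5, so c = 28.5 px.
Span of 6: 6·28.5 + 5·16 = 171 + 80 = 251 px.

251 px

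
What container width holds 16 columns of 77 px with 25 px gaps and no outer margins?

1607 px

Container = 16·77 + 15·25 = 1232 + 375 = 1607 px.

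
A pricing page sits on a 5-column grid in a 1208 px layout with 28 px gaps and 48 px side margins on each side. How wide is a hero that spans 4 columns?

Inside the margins: 1208 − 96 = 1112 px.
5 columns + 4 gaps: 5c + 4·28 = 1112.
5c = 1112 − 112 = 1000, so c = 200 px.
4-column span = 4·200 + 3·28 = 884 px.

884 px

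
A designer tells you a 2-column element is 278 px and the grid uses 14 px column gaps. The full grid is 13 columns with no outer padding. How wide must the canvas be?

2c + 1·14 = 278 → 2c = 264 → c = 132 px.
Canvas = 13·132 + 12·14 = 1716 + 168 = 1884 px.

1884 px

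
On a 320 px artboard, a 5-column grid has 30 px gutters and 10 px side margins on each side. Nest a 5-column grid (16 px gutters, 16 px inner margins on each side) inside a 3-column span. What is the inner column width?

Take off 20 px of margins, leaving 300 px.
300 − 4·30 = 180; ÷5 gives c = 36 px.
3-column span = 3·36 + 2·30 = 168 px.
Inner content = 168 − 2·16 = 136 px.
5 columns + 4 gutters: 5d + 4·16 = 136.
5d = 136 − 64 = 72, so d = 14.4 px.

14.4 px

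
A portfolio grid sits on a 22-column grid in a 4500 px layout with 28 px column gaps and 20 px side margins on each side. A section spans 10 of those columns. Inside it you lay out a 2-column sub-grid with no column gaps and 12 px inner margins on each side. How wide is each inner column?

994 px

Outer content = 4500 − 2·20 = 4460 px.
Subtracting 21 column gaps of 28 leaves 3872 for 22 columns, so c = 176 px.
10 columns plus 9 column gaps: 1760 + 252 = 2012 px.
Inner content = 2012 − 2·12 = 1988 px.
1988 / 2 = 994 px per column.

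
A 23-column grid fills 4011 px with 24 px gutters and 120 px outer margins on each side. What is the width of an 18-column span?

Content width = 4011 − 2·120 = 3771 px.
3771 − 22·24 = 3243; ÷23 gives c = 141 px.
18-column span = 18·141 + 17·24 = 2946 px.

2946 px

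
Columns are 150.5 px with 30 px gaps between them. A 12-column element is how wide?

2136 px

Span of 12: 12·150.5 + 11·30 = 1806 + 330 = 2136 px.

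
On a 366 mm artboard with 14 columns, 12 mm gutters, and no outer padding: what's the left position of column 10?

243 mm

14c + 13·12 = 366 → 14c = 210 → c = 15 mm.
Before column 10: 9 columns + 9 gutters.
Offset = 9·(15 + 12) = 9·27 = 243 mm.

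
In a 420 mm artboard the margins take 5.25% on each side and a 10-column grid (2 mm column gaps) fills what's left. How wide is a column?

35.79 mm

Margins: 5.25% × 420 = 22.05 mm each, so content = 420 − 44.1 = 375.9 mm.
10c + 9·2 = 375.9 → 10c = 357.9 → c = 35.79 mm.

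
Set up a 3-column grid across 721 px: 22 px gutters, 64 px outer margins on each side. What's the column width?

183 px

Inside the margins: 721 − 128 = 593 px.
Subtracting 2 gutters of 22 leaves 549 for 3 columns, so c = 183 px.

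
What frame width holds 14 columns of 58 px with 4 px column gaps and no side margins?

Frame = 14·58 + 13·4 = 812 + 52 = 864 px.

864 px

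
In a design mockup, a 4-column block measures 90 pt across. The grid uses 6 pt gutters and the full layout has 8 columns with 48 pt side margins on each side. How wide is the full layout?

282 pt

4c + 3·6 = 90 → 4c = 72 → c = 18 pt.
Layout = 2·48 + 8·18 + 7·6 = 96 + 144 + 42 = 282 pt.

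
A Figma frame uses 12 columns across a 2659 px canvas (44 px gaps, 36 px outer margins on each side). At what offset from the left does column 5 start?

913 px

Take off 72 px of margins, leaving 2587 px.
2587 − 11·44 = 2103; ÷12 gives c = 175.25 px.
Each column+gutter stride is 219.25 px; 4 of them past the 36 px margin is 36 + 877 = 913 px.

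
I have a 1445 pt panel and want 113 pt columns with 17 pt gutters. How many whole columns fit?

11 columns: 11·113 + 10·17 = 1413 pt ≤ 1445.
12 columns: 1543 pt > 1445. So 11.

11 columns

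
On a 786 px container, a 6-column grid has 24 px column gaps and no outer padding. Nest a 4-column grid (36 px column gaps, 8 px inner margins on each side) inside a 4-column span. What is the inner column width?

786 − 5·24 = 666; ÷6 gives c = 111 px.
4-column span = 4·111 + 3·24 = 516 px.
Inner content = 516 − 2·8 = 500 px.
Subtracting 3 column gaps of 36 leaves 392 for 4 columns, so d = 98 px.

98 px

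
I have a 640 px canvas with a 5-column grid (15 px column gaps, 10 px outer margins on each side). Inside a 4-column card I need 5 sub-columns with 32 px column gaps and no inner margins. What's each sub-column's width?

73 px

Take off 20 px of margins, leaving 620 px.
620 − 4·15 = 560; ÷5 gives c = 112 px.
4 columns plus 3 column gaps: 448 + 45 = 493 px.
Subtracting 4 column gaps of 32 leaves 365 for 5 columns, so d = 73 px.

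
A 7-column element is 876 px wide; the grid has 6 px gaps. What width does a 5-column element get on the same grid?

624 px

Subtracting 6 gaps of 6 leaves 840 for 7 columns, so c = 120 px.
5-column span = 5·120 + 4·6 = 624 px.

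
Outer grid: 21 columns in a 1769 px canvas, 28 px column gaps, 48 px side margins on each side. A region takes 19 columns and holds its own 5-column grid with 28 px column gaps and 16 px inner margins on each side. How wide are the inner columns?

273.4 px

Outer content = 1769 − 2·48 = 1673 px.
21c + 20·28 = 1673 → 21c = 1113 → c = 53 px.
19 columns plus 18 column gaps: 1007 + 504 = 1511 px.
Inner content = 1511 − 2·16 = 1479 px.
5 columns + 4 column gaps: 5d + 4·28 = 1479.
5d = 1479 − 112 = 1367, so d = 273.4 px.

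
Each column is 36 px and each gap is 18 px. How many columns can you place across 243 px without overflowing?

4 columns

Each extra column adds 36 + 18 = 54 px.
(243 + 18) / 54 = 4.83, so 4 columns fit.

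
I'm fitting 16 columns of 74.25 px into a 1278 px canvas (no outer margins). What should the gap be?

6 px

16·74.25 + 15g = 1278 → 15g = 90 → g = 6 px.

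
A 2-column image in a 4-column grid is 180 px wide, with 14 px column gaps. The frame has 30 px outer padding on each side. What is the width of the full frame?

434 px

Subtracting 1 column gap of 14 leaves 166 for 2 columns, so c = 83 px.
Frame = 2·30 + 4·83 + 3·14 = 60 + 332 + 42 = 434 px.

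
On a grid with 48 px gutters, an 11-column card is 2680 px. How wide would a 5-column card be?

1192 px

11c + 10·48 = 2680 → 11c = 2200 → c = 200 px.
5 columns plus 4 gutters: 1000 + 192 = 1192 px.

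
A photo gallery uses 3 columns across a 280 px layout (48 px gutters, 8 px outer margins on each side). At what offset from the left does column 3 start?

Inside the margins: 280 − 16 = 264 px.
Subtracting 2 gutters of 48 leaves 168 for 3 columns, so c = 56 px.
Each column+gutter stride is 104 px; 2 of them past the 8 px margin is 8 + 208 = 216 px.

216 px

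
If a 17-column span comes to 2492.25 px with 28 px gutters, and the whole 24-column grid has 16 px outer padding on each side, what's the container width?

2492.25 − 16·28 = 2044.25; ÷17 gives c = 120.25 px.
Container = 2·16 + 24·120.25 + 23·28 = 32 + 2886 + 644 = 3562 px.

3562 px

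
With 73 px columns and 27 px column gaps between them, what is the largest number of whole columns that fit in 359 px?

3 columns: 3·73 + 2·27 = 273 px ≤ 359.
4 columns: 373 px > 359. So 3.

3 columns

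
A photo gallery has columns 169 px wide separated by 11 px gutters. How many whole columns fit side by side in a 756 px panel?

4 columns

Each extra column adds 169 + 11 = 180 px.
(756 + 11) / 180 = 4.26, so 4 columns fit.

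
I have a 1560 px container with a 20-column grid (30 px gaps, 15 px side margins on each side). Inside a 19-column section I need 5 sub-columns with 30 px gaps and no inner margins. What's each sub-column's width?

Inside the margins: 1560 − 30 = 1530 px.
20c + 19·30 = 1530 → 20c = 960 → c = 48 px.
19 columns plus 18 gaps: 912 + 540 = 1452 px.
5 columns + 4 gaps: 5d + 4·30 = 1452.
5d = 1452 − 120 = 1332, so d = 266.4 px.

266.4 px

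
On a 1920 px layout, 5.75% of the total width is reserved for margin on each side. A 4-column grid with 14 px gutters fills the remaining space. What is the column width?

414.3 px

1920 × (1 − 2·5.75%) = 1920 × 88.5% = 1699.2 px for the columns.
4c + 3·14 = 1699.2 → 4c = 1657.2 → c = 414.3 px.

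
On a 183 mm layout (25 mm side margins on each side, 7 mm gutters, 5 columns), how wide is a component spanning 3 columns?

77 mm

Take off 50 mm of margins, leaving 133 mm.
5c + 4·7 = 133 → 5c = 105 → c = 21 mm.
3-column span = 3·21 + 2·7 = 77 mm.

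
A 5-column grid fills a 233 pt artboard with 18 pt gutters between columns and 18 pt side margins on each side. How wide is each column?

25 pt

Inside the margins: 233 − 36 = 197 pt.
5c + 4·18 = 197 → 5c = 125 → c = 25 pt.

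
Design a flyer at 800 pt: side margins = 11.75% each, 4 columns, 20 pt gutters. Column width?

800 × (1 − 2·11.75%) = 800 × 76.5% = 612 pt for the columns.
4 columns + 3 gutters: 4c + 3·20 = 612.
4c = 612 − 60 = 552, so c = 138 pt.

138 pt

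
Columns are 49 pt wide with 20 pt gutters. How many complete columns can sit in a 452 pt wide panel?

6 columns

6 columns: 6·49 + 5·20 = 394 pt ≤ 452.
7 columns: 463 pt > 452. So 6.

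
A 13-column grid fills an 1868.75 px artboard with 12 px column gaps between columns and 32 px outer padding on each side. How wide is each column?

127.75 px

Take off 64 px of margins, leaving 1804.75 px.
13c + 12·12 = 1804.75 → 13c = 1660.75 → c = 127.75 px.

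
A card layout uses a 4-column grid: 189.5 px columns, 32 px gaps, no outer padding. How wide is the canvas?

854 px

Total width: 4·189.5 + 3·32 = 854 px.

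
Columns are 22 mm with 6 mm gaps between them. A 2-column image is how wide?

Span of 2: 2·22 + 1·6 = 44 + 6 = 50 mm.

50 mm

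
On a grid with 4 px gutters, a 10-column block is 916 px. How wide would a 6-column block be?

Subtracting 9 gutters of 4 leaves 880 for 10 columns, so c = 88 px.
Span of 6: 6·88 + 5·4 = 528 + 20 = 548 px.

548 px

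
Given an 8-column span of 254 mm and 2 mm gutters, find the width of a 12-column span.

254 − 7·2 = 240; ÷8 gives c = 30 mm.
12 columns plus 11 gutters: 360 + 22 = 382 mm.

382 mm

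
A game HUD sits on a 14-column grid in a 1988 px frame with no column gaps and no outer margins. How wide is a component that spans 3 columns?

With no column gaps, each column is 1988/14 = 142 px.
With no column gaps, 3 columns span 3·142 = 426 px.

426 px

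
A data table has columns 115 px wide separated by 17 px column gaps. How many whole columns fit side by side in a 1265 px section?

9 columns: 9·115 + 8·17 = 1171 px ≤ 1265.
10 columns: 1303 px > 1265. So 9.

9 columns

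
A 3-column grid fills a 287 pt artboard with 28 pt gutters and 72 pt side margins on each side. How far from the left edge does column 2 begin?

Take off 144 pt of margins, leaving 143 pt.
3c + 2·28 = 143 → 3c = 87 → c = 29 pt.
Before column 2: the margin + 1 column + 1 gutter.
Offset = 72 + 1·(29 + 28) = 72 + 57 = 129 pt.

129 pt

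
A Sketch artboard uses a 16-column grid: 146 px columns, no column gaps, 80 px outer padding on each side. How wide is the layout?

Layout = 2·80 + 16·146 = 160 + 2336 = 2496 px.

2496 px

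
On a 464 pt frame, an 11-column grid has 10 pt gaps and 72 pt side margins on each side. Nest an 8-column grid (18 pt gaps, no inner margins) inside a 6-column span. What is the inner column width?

Inside the margins: 464 − 144 = 320 pt.
11c + 10·10 = 320 → 11c = 220 → c = 20 pt.
6 columns plus 5 gaps: 120 + 50 = 170 pt.
170 − 7·18 = 44; ÷8 gives d = 5.5 pt.

5.5 pt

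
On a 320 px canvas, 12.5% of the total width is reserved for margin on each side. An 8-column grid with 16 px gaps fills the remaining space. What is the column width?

Each margin = 12.5% of 320 = 40 px; content = 320 − 2·40 = 240 px.
8 columns + 7 gaps: 8c + 7·16 = 240.
8c = 240 − 112 = 128, so c = 16 px.

16 px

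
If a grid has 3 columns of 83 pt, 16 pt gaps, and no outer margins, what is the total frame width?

281 pt

Summing: 249 + 32 = 281 pt.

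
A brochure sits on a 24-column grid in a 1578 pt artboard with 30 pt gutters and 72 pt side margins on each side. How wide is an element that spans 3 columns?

153 pt

Take off 144 pt of margins, leaving 1434 pt.
1434 − 23·30 = 744; ÷24 gives c = 31 pt.
3-column span = 3·31 + 2·30 = 153 pt.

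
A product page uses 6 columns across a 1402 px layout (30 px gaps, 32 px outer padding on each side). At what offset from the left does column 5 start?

Take off 64 px of margins, leaving 1338 px.
Subtracting 5 gaps of 30 leaves 1188 for 6 columns, so c = 198 px.
Before column 5: the margin + 4 columns + 4 gaps.
Offset = 32 + 4·(198 + 30) = 32 + 912 = 944 px.

944 px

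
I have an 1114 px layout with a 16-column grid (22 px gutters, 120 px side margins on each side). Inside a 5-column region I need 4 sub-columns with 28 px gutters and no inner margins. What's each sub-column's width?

Inside the margins: 1114 − 240 = 874 px.
16c + 15·22 = 874 → 16c = 544 → c = 34 px.
Span of 5: 5·34 + 4·22 = 170 + 88 = 258 px.
Subtracting 3 gutters of 28 leaves 174 for 4 columns, so d = 43.5 px.

43.5 px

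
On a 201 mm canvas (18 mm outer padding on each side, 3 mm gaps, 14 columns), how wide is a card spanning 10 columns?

117 mm

Content width = 201 − 2·18 = 165 mm.
14 columns + 13 gaps: 14c + 13·3 = 165.
14c = 165 − 39 = 126, so c = 9 mm.
10 columns plus 9 gaps: 90 + 27 = 117 mm.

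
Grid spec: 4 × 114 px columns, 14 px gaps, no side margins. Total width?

Summing: 456 + 42 = 498 px.

498 px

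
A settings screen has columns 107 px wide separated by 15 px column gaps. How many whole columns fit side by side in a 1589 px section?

k columns need k·107 + (k−1)·15 = k·122 − 15.
k·122 − 15 ≤ 1589 → k ≤ 1604 / 122 ≈ 13.15, so k = 13.

13 columns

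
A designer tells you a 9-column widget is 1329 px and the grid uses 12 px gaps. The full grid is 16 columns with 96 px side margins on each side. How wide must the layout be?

2564 px

9c + 8·12 = 1329 → 9c = 1233 → c = 137 px.
Adding margins, columns and gutters: 192 + 2192 + 180 = 2564 px.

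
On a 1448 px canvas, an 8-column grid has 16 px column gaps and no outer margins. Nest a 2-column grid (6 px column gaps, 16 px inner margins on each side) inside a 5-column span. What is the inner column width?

8 columns + 7 column gaps: 8c + 7·16 = 1448.
8c = 1448 − 112 = 1336, so c = 167 px.
5-column span = 5·167 + 4·16 = 899 px.
Inner content = 899 − 2·16 = 867 px.
2 columns + 1 column gap: 2d + 1·6 = 867.
2d = 867 − 6 = 861, so d = 430.5 px.

430.5 px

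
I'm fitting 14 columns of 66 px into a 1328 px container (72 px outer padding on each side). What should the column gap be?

20 px

Subtract both margins: 1328 − 2·72 = 1184 px.
14 columns take 14·66 = 924 px; remaining 260 splits into 13 column gaps.
g = 260 / 13 = 20 px.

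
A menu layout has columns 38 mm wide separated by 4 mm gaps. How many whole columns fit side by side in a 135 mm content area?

3 columns

3 columns: 3·38 + 2·4 = 122 mm ≤ 135.
4 columns: 164 mm > 135. So 3.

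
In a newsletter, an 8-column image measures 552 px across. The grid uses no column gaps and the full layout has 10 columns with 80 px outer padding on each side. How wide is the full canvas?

850 px

With no column gaps, each column is 552/8 = 69 px.
Canvas = 2·80 + 10·69 = 160 + 690 = 850 px.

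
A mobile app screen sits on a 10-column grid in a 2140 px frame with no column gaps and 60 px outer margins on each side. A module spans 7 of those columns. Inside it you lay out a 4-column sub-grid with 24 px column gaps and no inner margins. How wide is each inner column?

335.5 px

Inside the margins: 2140 − 120 = 2020 px.
With no column gaps, each column is 2020/10 = 202 px.
7-column span = 7·202 = 1414 px.
1414 − 3·24 = 1342; ÷4 gives d = 335.5 px.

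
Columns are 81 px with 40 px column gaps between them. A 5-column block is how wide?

565 px

5 columns plus 4 column gaps: 405 + 160 = 565 px.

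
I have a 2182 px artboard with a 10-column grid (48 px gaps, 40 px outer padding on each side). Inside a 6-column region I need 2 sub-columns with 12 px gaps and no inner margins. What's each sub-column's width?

615 px

Inside the margins: 2182 − 80 = 2102 px.
10 columns + 9 gaps: 10c + 9·48 = 2102.
10c = 2102 − 432 = 1670, so c = 167 px.
6-column span = 6·167 + 5·48 = 1242 px.
Subtracting 1 gap of 12 leaves 1230 for 2 columns, so d = 615 px.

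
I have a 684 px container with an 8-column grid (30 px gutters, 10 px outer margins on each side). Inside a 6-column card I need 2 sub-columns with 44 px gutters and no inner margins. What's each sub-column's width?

Outer content = 684 − 2·10 = 664 px.
8c + 7·30 = 664 → 8c = 454 → c = 56.75 px.
6 columns plus 5 gutters: 340.5 + 150 = 490.5 px.
2 columns + 1 gutter: 2d + 1·44 = 490.5.
2d = 490.5 − 44 = 446.5, so d = 223.25 px.

223.25 px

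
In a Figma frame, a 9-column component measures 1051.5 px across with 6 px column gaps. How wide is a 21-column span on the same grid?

2461.5 px

1051.5 − 8·6 = 1003.5; ÷9 gives c = 111.5 px.
Span of 21: 21·111.5 + 20·6 = 2341.5 + 120 = 2461.5 px.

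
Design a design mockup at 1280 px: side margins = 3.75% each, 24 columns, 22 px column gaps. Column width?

1280 × (1 − 2·3.75%) = 1280 × 92.5% = 1184 px for the columns.
Subtracting 23 column gaps of 22 leaves 678 for 24 columns, so c = 28.25 px.

28.25 px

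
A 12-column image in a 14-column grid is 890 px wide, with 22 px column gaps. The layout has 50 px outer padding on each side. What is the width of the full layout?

12 columns + 11 column gaps: 12c + 11·22 = 890.
12c = 890 − 242 = 648, so c = 54 px.
Total width: 2·50 + 14·54 + 13·22 = 1142 px.

1142 px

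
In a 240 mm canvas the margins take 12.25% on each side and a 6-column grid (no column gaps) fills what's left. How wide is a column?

240 × (1 − 2·12.25%) = 240 × 75.5% = 181.2 mm for the columns.
With no column gaps, each column is 181.2/6 = 30.2 mm.

30.2 mm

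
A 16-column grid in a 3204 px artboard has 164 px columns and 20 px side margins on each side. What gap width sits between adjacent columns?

36 px

Inside the margins: 3204 − 40 = 3164 px.
Columns use 2624 px, leaving 540 px across 15 gaps = 36 px each.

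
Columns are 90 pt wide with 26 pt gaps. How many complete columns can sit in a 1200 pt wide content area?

Each extra column adds 90 + 26 = 116 pt.
(1200 + 26) / 116 = 10.57, so 10 columns fit.

10 columns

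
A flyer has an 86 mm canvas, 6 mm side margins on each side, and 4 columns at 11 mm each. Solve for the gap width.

10 mm

Take off 12 mm of margins, leaving 74 mm.
4 columns take 4·11 = 44 mm; remaining 30 splits into 3 gaps.
g = 30 / 3 = 10 mm.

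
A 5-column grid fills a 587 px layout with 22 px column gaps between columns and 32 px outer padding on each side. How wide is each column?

Subtract both margins: 587 − 2·32 = 523 px.
5c + 4·22 = 523 → 5c = 435 → c = 87 px.

87 px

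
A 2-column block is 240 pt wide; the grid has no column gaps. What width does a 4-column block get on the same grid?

480 pt

240 / 2 = 120 pt per column.
4-column span = 4·120 = 480 pt.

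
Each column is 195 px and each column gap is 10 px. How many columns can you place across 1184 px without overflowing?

5 columns

k columns need k·195 + (k−1)·10 = k·205 − 10.
k·205 − 10 ≤ 1184 → k ≤ 1194 / 205 ≈ 5.82, so k = 5.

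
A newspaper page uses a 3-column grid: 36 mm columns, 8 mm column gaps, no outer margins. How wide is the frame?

124 mm

Total width: 3·36 + 2·8 = 124 mm.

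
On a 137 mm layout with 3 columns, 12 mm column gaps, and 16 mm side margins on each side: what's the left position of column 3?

94 mm

Content = 137 − 2·16 = 105 mm.
105 − 2·12 = 81; ÷3 gives c = 27 mm.
Column 3 starts at margin + 2·(column + gutter) = 16 + 2·39 = 94 mm.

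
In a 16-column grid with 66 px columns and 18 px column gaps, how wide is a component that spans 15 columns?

1242 px

15 columns plus 14 column gaps: 990 + 252 = 1242 px.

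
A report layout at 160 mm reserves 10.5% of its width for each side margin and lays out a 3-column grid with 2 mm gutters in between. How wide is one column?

40.8 mm

160 × (1 − 2·10.5%) = 160 × 79% = 126.4 mm for the columns.
126.4 − 2·2 = 122.4; ÷3 gives c = 40.8 mm.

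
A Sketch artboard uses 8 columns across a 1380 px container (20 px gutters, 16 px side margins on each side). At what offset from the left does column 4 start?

Content = 1380 − 2·16 = 1348 px.
8c + 7·20 = 1348 → 8c = 1208 → c = 151 px.
Column 4 starts at margin + 3·(column + gutter) = 16 + 3·171 = 529 px.

529 px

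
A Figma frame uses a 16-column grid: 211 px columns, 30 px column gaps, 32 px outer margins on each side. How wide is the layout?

3890 px

Total width: 2·32 + 16·211 + 15·30 = 3890 px.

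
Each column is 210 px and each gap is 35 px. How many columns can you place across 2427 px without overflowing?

10 columns

10 columns: 10·210 + 9·35 = 2415 px ≤ 2427.
11 columns: 2660 px > 2427. So 10.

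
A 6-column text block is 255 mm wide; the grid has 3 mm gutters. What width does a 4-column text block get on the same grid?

169 mm

255 − 5·3 = 240; ÷6 gives c = 40 mm.
4-column span = 4·40 + 3·3 = 169 mm.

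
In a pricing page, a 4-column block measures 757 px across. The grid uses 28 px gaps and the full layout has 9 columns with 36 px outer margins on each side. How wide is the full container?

Subtracting 3 gaps of 28 leaves 673 for 4 columns, so c = 168.25 px.
Adding margins, columns and gutters: 72 + 1514.25 + 224 = 1810.25 px.

1810.25 px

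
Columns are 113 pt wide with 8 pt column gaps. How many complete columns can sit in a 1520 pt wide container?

12 columns

k columns need k·113 + (k−1)·8 = k·121 − 8.
k·121 − 8 ≤ 1520 → k ≤ 1528 / 121 ≈ 12.63, so k = 12.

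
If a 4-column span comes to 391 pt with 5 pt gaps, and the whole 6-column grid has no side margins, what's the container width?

589 pt

Subtracting 3 gaps of 5 leaves 376 for 4 columns, so c = 94 pt.
Container = 6·94 + 5·5 = 564 + 25 = 589 pt.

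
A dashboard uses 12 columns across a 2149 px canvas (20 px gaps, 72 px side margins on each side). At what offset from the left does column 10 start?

1590.75 px

Take off 144 px of margins, leaving 2005 px.
2005 − 11·20 = 1785; ÷12 gives c = 148.75 px.
Column 10 starts at margin + 9·(column + gutter) = 72 + 9·168.75 = 1590.75 px.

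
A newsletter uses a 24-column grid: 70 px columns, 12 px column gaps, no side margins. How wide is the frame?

1956 px

Total width: 24·70 + 23·12 = 1956 px.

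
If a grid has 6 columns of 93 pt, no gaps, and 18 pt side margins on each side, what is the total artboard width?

Total width: 2·18 + 6·93 = 594 pt.

594 pt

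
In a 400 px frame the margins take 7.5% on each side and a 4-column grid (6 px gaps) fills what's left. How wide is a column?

80.5 px

Margins: 7.5% × 400 = 30 px each, so content = 400 − 60 = 340 px.
4 columns + 3 gaps: 4c + 3·6 = 340.
4c = 340 − 18 = 322, so c = 80.5 px.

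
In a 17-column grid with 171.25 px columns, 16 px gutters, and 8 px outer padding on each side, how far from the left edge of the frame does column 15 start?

2629.5 px

Before column 15: the margin + 14 columns + 14 gutters.
Offset = 8 + 14·(171.25 + 16) = 8 + 2621.5 = 2629.5 px.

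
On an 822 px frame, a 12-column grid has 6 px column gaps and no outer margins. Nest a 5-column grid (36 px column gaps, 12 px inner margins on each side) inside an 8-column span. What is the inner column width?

12c + 11·6 = 822 → 12c = 756 → c = 63 px.
Span of 8: 8·63 + 7·6 = 504 + 42 = 546 px.
Inner content = 546 − 2·12 = 522 px.
Subtracting 4 column gaps of 36 leaves 378 for 5 columns, so d = 75.6 px.

75.6 px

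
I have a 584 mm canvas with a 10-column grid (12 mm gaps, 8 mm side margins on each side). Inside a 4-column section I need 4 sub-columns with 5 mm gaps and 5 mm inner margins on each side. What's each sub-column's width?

Outer content = 584 − 2·8 = 568 mm.
10 columns + 9 gaps: 10c + 9·12 = 568.
10c = 568 − 108 = 460, so c = 46 mm.
4-column span = 4·46 + 3·12 = 220 mm.
Inner content = 220 − 2·5 = 210 mm.
210 − 3·5 = 195; ÷4 gives d = 48.75 mm.

48.75 mm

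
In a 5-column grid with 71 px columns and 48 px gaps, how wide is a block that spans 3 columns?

309 px

3 columns plus 2 gaps: 213 + 96 = 309 px.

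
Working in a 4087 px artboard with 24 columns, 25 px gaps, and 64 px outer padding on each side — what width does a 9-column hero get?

Take off 128 px of margins, leaving 3959 px.
3959 − 23·25 = 3384; ÷24 gives c = 141 px.
Span of 9: 9·141 + 8·25 = 1269 + 200 = 1469 px.

1469 px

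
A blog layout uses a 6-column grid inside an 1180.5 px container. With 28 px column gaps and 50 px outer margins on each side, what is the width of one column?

156.75 px

Subtract both margins: 1180.5 − 2·50 = 1080.5 px.
1080.5 − 5·28 = 940.5; ÷6 gives c = 156.75 px.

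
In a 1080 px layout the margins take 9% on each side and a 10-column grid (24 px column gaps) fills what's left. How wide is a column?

66.96 px

Margins: 9% × 1080 = 97.2 px each, so content = 1080 − 194.4 = 885.6 px.
885.6 − 9·24 = 669.6; ÷10 gives c = 66.96 px.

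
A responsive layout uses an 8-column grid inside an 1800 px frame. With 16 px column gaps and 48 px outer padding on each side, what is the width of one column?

Subtract both margins: 1800 − 2·48 = 1704 px.
Subtracting 7 column gaps of 16 leaves 1592 for 8 columns, so c = 199 px.

199 px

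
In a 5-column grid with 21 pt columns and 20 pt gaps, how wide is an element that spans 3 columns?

103 pt

Span of 3: 3·21 + 2·20 = 63 + 40 = 103 pt.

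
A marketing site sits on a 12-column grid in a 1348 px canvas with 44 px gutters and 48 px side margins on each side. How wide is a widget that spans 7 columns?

712 px

Inside the margins: 1348 − 96 = 1252 px.
1252 − 11·44 = 768; ÷12 gives c = 64 px.
7 columns plus 6 gutters: 448 + 264 = 712 px.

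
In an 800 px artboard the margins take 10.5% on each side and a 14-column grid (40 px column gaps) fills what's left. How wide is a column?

8 px

800 × (1 − 2·10.5%) = 800 × 79% = 632 px for the columns.
14 columns + 13 column gaps: 14c + 13·40 = 632.
14c = 632 − 520 = 112, so c = 8 px.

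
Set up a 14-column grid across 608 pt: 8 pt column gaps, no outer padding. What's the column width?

36 pt

Subtracting 13 column gaps of 8 leaves 504 for 14 columns, so c = 36 pt.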